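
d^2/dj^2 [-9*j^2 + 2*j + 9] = -18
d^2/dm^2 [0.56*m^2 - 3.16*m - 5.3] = 1.12000000000000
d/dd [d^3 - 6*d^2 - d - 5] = 3*d^2 - 12*d - 1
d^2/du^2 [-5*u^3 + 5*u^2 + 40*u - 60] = 10 - 30*u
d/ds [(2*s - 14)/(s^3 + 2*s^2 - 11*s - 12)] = 2*(-2*s^3 + 19*s^2 + 28*s - 89)/(s^6 + 4*s^5 - 18*s^4 - 68*s^3 + 73*s^2 + 264*s + 144)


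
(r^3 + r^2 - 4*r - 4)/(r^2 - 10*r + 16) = (r^2 + 3*r + 2)/(r - 8)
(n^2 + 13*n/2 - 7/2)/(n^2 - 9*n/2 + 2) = (n + 7)/(n - 4)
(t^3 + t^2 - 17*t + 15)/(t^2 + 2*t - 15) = t - 1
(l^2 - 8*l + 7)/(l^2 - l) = (l - 7)/l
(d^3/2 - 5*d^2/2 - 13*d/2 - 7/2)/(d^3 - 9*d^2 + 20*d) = (d^3 - 5*d^2 - 13*d - 7)/(2*d*(d^2 - 9*d + 20))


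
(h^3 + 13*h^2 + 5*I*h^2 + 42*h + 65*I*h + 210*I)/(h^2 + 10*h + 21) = (h^2 + h*(6 + 5*I) + 30*I)/(h + 3)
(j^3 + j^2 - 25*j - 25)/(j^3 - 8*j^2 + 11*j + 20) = (j + 5)/(j - 4)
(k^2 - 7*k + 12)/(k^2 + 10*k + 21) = (k^2 - 7*k + 12)/(k^2 + 10*k + 21)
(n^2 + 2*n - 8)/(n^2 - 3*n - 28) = (n - 2)/(n - 7)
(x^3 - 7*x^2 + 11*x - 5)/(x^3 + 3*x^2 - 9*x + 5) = (x - 5)/(x + 5)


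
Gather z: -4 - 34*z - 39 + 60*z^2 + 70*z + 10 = 60*z^2 + 36*z - 33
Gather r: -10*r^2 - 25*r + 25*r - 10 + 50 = 40 - 10*r^2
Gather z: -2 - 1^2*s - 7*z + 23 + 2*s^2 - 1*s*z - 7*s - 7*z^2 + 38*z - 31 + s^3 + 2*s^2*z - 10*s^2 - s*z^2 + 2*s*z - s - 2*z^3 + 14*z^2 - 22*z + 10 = s^3 - 8*s^2 - 9*s - 2*z^3 + z^2*(7 - s) + z*(2*s^2 + s + 9)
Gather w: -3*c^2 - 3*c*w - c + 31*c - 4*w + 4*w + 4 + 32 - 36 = -3*c^2 - 3*c*w + 30*c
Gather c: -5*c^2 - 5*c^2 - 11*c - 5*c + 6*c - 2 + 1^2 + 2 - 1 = -10*c^2 - 10*c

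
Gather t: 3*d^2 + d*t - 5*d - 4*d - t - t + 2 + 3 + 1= 3*d^2 - 9*d + t*(d - 2) + 6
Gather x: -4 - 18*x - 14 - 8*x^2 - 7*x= -8*x^2 - 25*x - 18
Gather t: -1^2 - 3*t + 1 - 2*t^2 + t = -2*t^2 - 2*t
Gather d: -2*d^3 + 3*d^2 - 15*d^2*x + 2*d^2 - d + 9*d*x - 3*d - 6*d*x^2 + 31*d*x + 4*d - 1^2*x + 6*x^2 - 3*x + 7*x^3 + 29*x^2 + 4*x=-2*d^3 + d^2*(5 - 15*x) + d*(-6*x^2 + 40*x) + 7*x^3 + 35*x^2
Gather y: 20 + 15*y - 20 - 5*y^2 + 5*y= -5*y^2 + 20*y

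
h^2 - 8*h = h*(h - 8)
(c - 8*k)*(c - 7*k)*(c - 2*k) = c^3 - 17*c^2*k + 86*c*k^2 - 112*k^3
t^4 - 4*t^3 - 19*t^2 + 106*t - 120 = (t - 4)*(t - 3)*(t - 2)*(t + 5)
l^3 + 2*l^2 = l^2*(l + 2)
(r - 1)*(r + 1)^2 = r^3 + r^2 - r - 1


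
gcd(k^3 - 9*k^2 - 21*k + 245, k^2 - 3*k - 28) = k - 7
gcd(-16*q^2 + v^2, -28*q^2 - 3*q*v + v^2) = 4*q + v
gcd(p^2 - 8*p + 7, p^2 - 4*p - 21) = p - 7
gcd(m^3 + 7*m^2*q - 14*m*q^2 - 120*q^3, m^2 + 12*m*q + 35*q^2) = m + 5*q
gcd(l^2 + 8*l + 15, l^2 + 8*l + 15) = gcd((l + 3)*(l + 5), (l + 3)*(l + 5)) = l^2 + 8*l + 15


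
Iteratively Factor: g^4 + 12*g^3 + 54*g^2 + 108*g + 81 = (g + 3)*(g^3 + 9*g^2 + 27*g + 27) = (g + 3)^2*(g^2 + 6*g + 9) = (g + 3)^3*(g + 3)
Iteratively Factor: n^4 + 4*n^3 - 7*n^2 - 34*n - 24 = (n + 2)*(n^3 + 2*n^2 - 11*n - 12) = (n + 2)*(n + 4)*(n^2 - 2*n - 3) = (n - 3)*(n + 2)*(n + 4)*(n + 1)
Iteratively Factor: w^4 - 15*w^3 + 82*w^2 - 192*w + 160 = (w - 2)*(w^3 - 13*w^2 + 56*w - 80) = (w - 5)*(w - 2)*(w^2 - 8*w + 16) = (w - 5)*(w - 4)*(w - 2)*(w - 4)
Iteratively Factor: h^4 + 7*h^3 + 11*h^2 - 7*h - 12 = (h + 3)*(h^3 + 4*h^2 - h - 4) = (h + 1)*(h + 3)*(h^2 + 3*h - 4) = (h - 1)*(h + 1)*(h + 3)*(h + 4)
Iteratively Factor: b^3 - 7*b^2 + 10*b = (b)*(b^2 - 7*b + 10) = b*(b - 5)*(b - 2)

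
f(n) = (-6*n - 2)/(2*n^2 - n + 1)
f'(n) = (1 - 4*n)*(-6*n - 2)/(2*n^2 - n + 1)^2 - 6/(2*n^2 - n + 1) = 4*(3*n^2 + 2*n - 2)/(4*n^4 - 4*n^3 + 5*n^2 - 2*n + 1)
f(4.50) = -0.78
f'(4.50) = 0.20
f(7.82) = -0.42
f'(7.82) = 0.06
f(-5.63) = 0.45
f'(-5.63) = 0.07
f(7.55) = -0.44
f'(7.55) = 0.06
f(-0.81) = 0.92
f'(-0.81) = -0.68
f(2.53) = -1.52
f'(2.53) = 0.70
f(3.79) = -0.95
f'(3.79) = 0.29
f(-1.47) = 1.00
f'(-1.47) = 0.13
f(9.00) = -0.36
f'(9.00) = 0.04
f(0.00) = -2.00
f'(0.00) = -8.00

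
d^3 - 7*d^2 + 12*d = d*(d - 4)*(d - 3)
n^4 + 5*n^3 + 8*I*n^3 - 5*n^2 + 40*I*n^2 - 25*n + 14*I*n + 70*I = (n + 5)*(n - I)*(n + 2*I)*(n + 7*I)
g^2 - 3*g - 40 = (g - 8)*(g + 5)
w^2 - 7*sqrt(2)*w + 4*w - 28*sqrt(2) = (w + 4)*(w - 7*sqrt(2))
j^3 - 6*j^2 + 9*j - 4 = (j - 4)*(j - 1)^2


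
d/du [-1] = 0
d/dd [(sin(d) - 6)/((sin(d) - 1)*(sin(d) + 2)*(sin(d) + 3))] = 2*(7*sin(d) + cos(d)^2 + 23)*sin(d)*cos(d)/((sin(d) - 1)^2*(sin(d) + 2)^2*(sin(d) + 3)^2)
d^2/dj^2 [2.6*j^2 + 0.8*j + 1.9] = 5.20000000000000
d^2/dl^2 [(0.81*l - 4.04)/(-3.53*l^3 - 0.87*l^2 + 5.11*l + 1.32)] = (-60.559974*l^5 + 589.178886*l^4 + 168.06768*l^3 - 464.192448*l^2 - 0.396287999999998*l + 231.192064)/(43.986977*l^9 + 32.522949*l^8 - 183.010026*l^7 - 142.846587*l^6 + 240.60075*l^5 + 208.018593*l^4 - 79.770871*l^3 - 98.856252*l^2 - 26.710992*l - 2.299968)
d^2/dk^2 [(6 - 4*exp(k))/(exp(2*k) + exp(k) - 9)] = (-4*exp(4*k) + 28*exp(3*k) - 198*exp(2*k) + 186*exp(k) - 270)*exp(k)/(exp(6*k) + 3*exp(5*k) - 24*exp(4*k) - 53*exp(3*k) + 216*exp(2*k) + 243*exp(k) - 729)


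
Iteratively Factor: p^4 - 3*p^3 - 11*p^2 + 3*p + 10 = (p + 1)*(p^3 - 4*p^2 - 7*p + 10) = (p - 5)*(p + 1)*(p^2 + p - 2) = (p - 5)*(p - 1)*(p + 1)*(p + 2)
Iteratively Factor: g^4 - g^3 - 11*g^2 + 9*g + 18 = (g - 3)*(g^3 + 2*g^2 - 5*g - 6) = (g - 3)*(g + 1)*(g^2 + g - 6) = (g - 3)*(g - 2)*(g + 1)*(g + 3)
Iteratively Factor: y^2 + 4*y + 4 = (y + 2)*(y + 2)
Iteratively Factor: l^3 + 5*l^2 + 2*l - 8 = (l + 2)*(l^2 + 3*l - 4) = (l + 2)*(l + 4)*(l - 1)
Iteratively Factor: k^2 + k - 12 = (k + 4)*(k - 3)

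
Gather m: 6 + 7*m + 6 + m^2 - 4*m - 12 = m^2 + 3*m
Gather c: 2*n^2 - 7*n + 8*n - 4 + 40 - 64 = 2*n^2 + n - 28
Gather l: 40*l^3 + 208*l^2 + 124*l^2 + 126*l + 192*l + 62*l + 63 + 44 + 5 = 40*l^3 + 332*l^2 + 380*l + 112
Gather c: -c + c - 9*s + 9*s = 0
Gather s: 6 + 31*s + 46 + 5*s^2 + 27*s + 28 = 5*s^2 + 58*s + 80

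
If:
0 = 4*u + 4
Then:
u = -1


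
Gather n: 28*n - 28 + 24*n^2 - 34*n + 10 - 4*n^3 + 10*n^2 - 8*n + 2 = -4*n^3 + 34*n^2 - 14*n - 16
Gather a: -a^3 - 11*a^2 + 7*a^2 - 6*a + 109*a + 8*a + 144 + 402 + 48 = -a^3 - 4*a^2 + 111*a + 594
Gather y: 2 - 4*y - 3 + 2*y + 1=-2*y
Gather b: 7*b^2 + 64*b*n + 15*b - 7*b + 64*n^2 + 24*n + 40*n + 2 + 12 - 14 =7*b^2 + b*(64*n + 8) + 64*n^2 + 64*n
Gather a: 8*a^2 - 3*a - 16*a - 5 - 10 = 8*a^2 - 19*a - 15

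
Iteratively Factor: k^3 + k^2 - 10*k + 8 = (k - 2)*(k^2 + 3*k - 4) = (k - 2)*(k + 4)*(k - 1)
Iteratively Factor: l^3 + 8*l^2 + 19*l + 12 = (l + 1)*(l^2 + 7*l + 12) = (l + 1)*(l + 4)*(l + 3)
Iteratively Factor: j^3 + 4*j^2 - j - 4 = (j + 1)*(j^2 + 3*j - 4) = (j + 1)*(j + 4)*(j - 1)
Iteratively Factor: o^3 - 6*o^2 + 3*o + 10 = (o - 5)*(o^2 - o - 2) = (o - 5)*(o - 2)*(o + 1)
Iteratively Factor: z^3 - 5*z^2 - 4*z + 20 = (z + 2)*(z^2 - 7*z + 10) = (z - 2)*(z + 2)*(z - 5)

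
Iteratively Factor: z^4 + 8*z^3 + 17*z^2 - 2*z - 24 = (z - 1)*(z^3 + 9*z^2 + 26*z + 24) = (z - 1)*(z + 3)*(z^2 + 6*z + 8) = (z - 1)*(z + 2)*(z + 3)*(z + 4)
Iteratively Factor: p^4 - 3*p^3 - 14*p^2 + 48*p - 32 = (p + 4)*(p^3 - 7*p^2 + 14*p - 8) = (p - 4)*(p + 4)*(p^2 - 3*p + 2) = (p - 4)*(p - 1)*(p + 4)*(p - 2)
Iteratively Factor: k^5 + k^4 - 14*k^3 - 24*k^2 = (k - 4)*(k^4 + 5*k^3 + 6*k^2) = (k - 4)*(k + 2)*(k^3 + 3*k^2) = k*(k - 4)*(k + 2)*(k^2 + 3*k) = k^2*(k - 4)*(k + 2)*(k + 3)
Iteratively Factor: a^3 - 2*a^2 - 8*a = (a + 2)*(a^2 - 4*a) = (a - 4)*(a + 2)*(a)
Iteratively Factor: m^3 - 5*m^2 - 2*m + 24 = (m + 2)*(m^2 - 7*m + 12) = (m - 3)*(m + 2)*(m - 4)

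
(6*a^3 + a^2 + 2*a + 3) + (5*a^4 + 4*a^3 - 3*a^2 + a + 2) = 5*a^4 + 10*a^3 - 2*a^2 + 3*a + 5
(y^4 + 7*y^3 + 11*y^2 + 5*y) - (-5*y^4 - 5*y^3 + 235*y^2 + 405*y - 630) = 6*y^4 + 12*y^3 - 224*y^2 - 400*y + 630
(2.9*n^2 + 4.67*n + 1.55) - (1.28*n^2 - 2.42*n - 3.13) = 1.62*n^2 + 7.09*n + 4.68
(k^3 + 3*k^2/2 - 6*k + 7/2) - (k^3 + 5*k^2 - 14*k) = -7*k^2/2 + 8*k + 7/2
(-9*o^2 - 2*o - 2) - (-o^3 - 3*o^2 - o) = o^3 - 6*o^2 - o - 2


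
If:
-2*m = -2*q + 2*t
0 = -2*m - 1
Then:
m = -1/2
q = t - 1/2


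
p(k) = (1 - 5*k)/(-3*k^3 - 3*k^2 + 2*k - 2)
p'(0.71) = -0.15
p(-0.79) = -1.25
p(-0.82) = -1.27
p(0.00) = -0.50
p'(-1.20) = 3.52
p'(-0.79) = 0.91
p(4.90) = 0.06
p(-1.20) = -1.98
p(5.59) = 0.04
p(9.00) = 0.02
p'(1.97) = -0.22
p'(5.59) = -0.01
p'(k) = (1 - 5*k)*(9*k^2 + 6*k - 2)/(-3*k^3 - 3*k^2 + 2*k - 2)^2 - 5/(-3*k^3 - 3*k^2 + 2*k - 2) = 2*(-15*k^3 - 3*k^2 + 3*k + 4)/(9*k^6 + 18*k^5 - 3*k^4 + 16*k^2 - 8*k + 4)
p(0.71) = 0.81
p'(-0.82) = 0.97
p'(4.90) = -0.02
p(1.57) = 0.38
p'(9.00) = 0.00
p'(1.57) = -0.36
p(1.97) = 0.27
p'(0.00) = 2.00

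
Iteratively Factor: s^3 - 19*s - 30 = (s + 2)*(s^2 - 2*s - 15) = (s + 2)*(s + 3)*(s - 5)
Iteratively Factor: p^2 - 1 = (p + 1)*(p - 1)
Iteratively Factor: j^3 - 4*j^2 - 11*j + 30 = (j + 3)*(j^2 - 7*j + 10) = (j - 2)*(j + 3)*(j - 5)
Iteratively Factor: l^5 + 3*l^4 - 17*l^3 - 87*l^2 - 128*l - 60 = (l + 2)*(l^4 + l^3 - 19*l^2 - 49*l - 30) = (l + 1)*(l + 2)*(l^3 - 19*l - 30) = (l + 1)*(l + 2)*(l + 3)*(l^2 - 3*l - 10) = (l + 1)*(l + 2)^2*(l + 3)*(l - 5)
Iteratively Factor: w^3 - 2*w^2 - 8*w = (w + 2)*(w^2 - 4*w) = w*(w + 2)*(w - 4)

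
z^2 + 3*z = z*(z + 3)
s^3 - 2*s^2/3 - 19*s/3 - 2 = (s - 3)*(s + 1/3)*(s + 2)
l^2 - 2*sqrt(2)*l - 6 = (l - 3*sqrt(2))*(l + sqrt(2))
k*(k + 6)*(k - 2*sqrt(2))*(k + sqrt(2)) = k^4 - sqrt(2)*k^3 + 6*k^3 - 6*sqrt(2)*k^2 - 4*k^2 - 24*k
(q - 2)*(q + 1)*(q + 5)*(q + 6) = q^4 + 10*q^3 + 17*q^2 - 52*q - 60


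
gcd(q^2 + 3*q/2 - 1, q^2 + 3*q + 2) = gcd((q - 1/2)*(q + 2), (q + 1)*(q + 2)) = q + 2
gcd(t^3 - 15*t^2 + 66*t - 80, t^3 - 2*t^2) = t - 2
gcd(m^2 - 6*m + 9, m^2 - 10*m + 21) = m - 3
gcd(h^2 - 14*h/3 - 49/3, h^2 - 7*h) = h - 7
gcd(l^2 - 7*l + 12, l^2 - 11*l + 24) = l - 3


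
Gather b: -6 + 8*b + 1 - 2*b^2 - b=-2*b^2 + 7*b - 5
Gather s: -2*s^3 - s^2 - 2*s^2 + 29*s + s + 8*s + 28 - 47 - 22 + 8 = -2*s^3 - 3*s^2 + 38*s - 33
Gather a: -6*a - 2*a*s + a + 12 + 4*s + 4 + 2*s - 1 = a*(-2*s - 5) + 6*s + 15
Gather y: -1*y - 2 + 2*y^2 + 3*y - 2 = 2*y^2 + 2*y - 4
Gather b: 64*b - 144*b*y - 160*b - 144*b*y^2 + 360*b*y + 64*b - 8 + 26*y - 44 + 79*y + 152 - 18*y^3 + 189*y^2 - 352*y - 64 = b*(-144*y^2 + 216*y - 32) - 18*y^3 + 189*y^2 - 247*y + 36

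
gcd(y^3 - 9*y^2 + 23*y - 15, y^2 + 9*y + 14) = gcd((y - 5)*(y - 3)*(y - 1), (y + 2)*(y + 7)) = 1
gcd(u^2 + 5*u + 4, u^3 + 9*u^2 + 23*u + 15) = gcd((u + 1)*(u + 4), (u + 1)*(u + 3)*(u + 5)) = u + 1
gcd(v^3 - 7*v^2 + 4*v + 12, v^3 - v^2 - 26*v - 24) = v^2 - 5*v - 6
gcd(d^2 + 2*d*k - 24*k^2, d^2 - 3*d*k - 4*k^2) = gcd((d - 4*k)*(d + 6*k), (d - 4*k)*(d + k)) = d - 4*k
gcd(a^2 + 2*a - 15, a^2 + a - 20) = a + 5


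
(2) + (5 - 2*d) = 7 - 2*d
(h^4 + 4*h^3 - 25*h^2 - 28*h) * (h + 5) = h^5 + 9*h^4 - 5*h^3 - 153*h^2 - 140*h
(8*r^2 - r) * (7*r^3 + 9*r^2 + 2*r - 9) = 56*r^5 + 65*r^4 + 7*r^3 - 74*r^2 + 9*r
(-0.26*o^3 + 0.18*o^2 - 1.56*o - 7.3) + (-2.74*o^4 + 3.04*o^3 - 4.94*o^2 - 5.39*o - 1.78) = -2.74*o^4 + 2.78*o^3 - 4.76*o^2 - 6.95*o - 9.08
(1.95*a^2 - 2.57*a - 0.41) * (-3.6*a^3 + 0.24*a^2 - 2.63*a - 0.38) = -7.02*a^5 + 9.72*a^4 - 4.2693*a^3 + 5.9197*a^2 + 2.0549*a + 0.1558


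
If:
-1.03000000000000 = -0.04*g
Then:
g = 25.75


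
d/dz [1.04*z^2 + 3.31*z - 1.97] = 2.08*z + 3.31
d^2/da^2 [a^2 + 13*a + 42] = 2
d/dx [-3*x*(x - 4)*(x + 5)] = -9*x^2 - 6*x + 60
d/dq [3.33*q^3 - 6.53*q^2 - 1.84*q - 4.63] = 9.99*q^2 - 13.06*q - 1.84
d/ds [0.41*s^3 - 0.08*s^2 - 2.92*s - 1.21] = 1.23*s^2 - 0.16*s - 2.92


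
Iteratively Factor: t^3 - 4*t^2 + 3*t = (t)*(t^2 - 4*t + 3) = t*(t - 1)*(t - 3)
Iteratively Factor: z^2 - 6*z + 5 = (z - 1)*(z - 5)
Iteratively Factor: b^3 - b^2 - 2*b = (b - 2)*(b^2 + b) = b*(b - 2)*(b + 1)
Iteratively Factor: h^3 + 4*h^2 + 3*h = (h + 1)*(h^2 + 3*h) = h*(h + 1)*(h + 3)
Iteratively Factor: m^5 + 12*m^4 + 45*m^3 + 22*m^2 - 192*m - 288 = (m + 4)*(m^4 + 8*m^3 + 13*m^2 - 30*m - 72) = (m - 2)*(m + 4)*(m^3 + 10*m^2 + 33*m + 36) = (m - 2)*(m + 4)^2*(m^2 + 6*m + 9) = (m - 2)*(m + 3)*(m + 4)^2*(m + 3)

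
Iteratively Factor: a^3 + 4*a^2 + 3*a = (a + 1)*(a^2 + 3*a) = (a + 1)*(a + 3)*(a)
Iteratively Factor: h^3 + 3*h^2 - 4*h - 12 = (h + 2)*(h^2 + h - 6) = (h + 2)*(h + 3)*(h - 2)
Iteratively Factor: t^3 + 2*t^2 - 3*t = (t - 1)*(t^2 + 3*t) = t*(t - 1)*(t + 3)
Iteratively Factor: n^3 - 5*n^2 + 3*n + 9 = (n - 3)*(n^2 - 2*n - 3) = (n - 3)*(n + 1)*(n - 3)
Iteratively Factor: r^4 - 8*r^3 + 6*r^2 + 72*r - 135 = (r - 3)*(r^3 - 5*r^2 - 9*r + 45) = (r - 3)*(r + 3)*(r^2 - 8*r + 15) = (r - 5)*(r - 3)*(r + 3)*(r - 3)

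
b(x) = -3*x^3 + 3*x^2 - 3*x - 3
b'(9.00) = -678.00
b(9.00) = -1974.00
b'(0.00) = -3.00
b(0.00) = -3.00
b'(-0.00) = -3.00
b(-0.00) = -3.00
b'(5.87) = -277.89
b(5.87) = -524.03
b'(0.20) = -2.16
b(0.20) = -3.50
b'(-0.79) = -13.36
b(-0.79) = 2.72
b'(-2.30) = -64.41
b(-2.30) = 56.27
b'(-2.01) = -51.42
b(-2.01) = 39.51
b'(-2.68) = -83.72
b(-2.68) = 84.33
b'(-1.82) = -43.73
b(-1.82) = 30.48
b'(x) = -9*x^2 + 6*x - 3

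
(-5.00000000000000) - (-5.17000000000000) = 0.170000000000000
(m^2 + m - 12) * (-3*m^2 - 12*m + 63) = -3*m^4 - 15*m^3 + 87*m^2 + 207*m - 756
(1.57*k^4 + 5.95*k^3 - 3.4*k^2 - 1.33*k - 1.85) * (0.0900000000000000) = 0.1413*k^4 + 0.5355*k^3 - 0.306*k^2 - 0.1197*k - 0.1665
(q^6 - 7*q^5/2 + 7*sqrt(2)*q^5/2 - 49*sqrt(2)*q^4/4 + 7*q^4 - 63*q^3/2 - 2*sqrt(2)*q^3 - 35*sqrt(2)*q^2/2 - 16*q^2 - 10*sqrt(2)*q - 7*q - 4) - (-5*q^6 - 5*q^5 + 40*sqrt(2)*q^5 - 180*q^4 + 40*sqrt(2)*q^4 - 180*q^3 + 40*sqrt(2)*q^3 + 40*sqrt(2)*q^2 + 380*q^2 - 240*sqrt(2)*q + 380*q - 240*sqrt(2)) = 6*q^6 - 73*sqrt(2)*q^5/2 + 3*q^5/2 - 209*sqrt(2)*q^4/4 + 187*q^4 - 42*sqrt(2)*q^3 + 297*q^3/2 - 396*q^2 - 115*sqrt(2)*q^2/2 - 387*q + 230*sqrt(2)*q - 4 + 240*sqrt(2)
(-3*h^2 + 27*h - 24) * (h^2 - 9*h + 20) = -3*h^4 + 54*h^3 - 327*h^2 + 756*h - 480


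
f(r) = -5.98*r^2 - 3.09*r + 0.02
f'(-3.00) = 32.79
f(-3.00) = -44.53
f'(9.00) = -110.73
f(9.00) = -512.17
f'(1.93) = -26.17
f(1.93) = -28.22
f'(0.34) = -7.16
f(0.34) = -1.72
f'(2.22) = -29.64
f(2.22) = -36.31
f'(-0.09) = -2.01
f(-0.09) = 0.25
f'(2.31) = -30.72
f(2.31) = -39.03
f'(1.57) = -21.87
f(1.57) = -19.57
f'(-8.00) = 92.59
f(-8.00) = -357.98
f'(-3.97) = 44.39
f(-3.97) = -81.96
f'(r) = -11.96*r - 3.09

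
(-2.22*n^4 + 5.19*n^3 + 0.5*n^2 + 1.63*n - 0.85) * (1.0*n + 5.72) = -2.22*n^5 - 7.5084*n^4 + 30.1868*n^3 + 4.49*n^2 + 8.4736*n - 4.862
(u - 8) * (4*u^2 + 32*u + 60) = 4*u^3 - 196*u - 480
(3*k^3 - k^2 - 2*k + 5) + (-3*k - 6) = 3*k^3 - k^2 - 5*k - 1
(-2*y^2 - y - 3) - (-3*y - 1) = -2*y^2 + 2*y - 2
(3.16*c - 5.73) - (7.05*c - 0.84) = -3.89*c - 4.89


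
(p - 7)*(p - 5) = p^2 - 12*p + 35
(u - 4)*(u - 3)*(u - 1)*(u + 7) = u^4 - u^3 - 37*u^2 + 121*u - 84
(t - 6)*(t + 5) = t^2 - t - 30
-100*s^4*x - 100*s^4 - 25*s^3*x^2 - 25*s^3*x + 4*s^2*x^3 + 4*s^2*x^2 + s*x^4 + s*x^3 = (-5*s + x)*(4*s + x)*(5*s + x)*(s*x + s)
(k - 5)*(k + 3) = k^2 - 2*k - 15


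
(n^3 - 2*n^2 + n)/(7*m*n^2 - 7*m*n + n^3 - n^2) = (n - 1)/(7*m + n)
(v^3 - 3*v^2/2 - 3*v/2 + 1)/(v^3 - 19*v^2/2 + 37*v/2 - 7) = (v + 1)/(v - 7)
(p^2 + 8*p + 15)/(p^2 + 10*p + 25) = (p + 3)/(p + 5)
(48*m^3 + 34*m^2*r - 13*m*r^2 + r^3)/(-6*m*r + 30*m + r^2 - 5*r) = (-8*m^2 - 7*m*r + r^2)/(r - 5)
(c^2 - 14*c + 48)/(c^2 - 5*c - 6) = (c - 8)/(c + 1)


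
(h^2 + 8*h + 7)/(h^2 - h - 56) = (h + 1)/(h - 8)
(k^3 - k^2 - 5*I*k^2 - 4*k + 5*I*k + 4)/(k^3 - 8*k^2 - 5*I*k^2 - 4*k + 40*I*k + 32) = (k - 1)/(k - 8)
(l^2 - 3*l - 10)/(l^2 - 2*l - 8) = (l - 5)/(l - 4)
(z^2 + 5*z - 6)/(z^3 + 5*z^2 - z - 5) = (z + 6)/(z^2 + 6*z + 5)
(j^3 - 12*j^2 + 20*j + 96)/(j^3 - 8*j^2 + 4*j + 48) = (j - 8)/(j - 4)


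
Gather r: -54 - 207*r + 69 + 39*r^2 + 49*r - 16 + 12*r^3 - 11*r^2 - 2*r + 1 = 12*r^3 + 28*r^2 - 160*r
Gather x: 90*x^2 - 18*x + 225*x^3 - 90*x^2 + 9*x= 225*x^3 - 9*x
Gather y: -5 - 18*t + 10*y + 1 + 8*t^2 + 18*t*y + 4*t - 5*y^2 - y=8*t^2 - 14*t - 5*y^2 + y*(18*t + 9) - 4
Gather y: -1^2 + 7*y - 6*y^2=-6*y^2 + 7*y - 1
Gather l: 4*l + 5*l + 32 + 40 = 9*l + 72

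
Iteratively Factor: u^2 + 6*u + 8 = (u + 4)*(u + 2)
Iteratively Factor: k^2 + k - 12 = (k + 4)*(k - 3)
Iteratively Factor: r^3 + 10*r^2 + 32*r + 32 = (r + 4)*(r^2 + 6*r + 8) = (r + 2)*(r + 4)*(r + 4)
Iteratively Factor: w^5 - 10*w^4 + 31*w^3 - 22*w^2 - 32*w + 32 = (w - 1)*(w^4 - 9*w^3 + 22*w^2 - 32) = (w - 4)*(w - 1)*(w^3 - 5*w^2 + 2*w + 8) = (w - 4)^2*(w - 1)*(w^2 - w - 2) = (w - 4)^2*(w - 1)*(w + 1)*(w - 2)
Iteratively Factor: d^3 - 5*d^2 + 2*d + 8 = (d + 1)*(d^2 - 6*d + 8) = (d - 2)*(d + 1)*(d - 4)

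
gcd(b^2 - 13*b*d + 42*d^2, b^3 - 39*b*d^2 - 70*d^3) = b - 7*d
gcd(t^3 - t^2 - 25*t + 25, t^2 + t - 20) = t + 5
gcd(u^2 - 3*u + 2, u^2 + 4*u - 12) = u - 2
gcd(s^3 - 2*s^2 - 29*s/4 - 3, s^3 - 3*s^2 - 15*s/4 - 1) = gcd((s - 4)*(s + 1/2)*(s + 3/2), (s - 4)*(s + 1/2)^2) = s^2 - 7*s/2 - 2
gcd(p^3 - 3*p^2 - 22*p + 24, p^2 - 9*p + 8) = p - 1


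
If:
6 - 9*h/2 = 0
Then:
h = 4/3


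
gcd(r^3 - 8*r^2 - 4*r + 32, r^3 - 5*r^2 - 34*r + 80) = r^2 - 10*r + 16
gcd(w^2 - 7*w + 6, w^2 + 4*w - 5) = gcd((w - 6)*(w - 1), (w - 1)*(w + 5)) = w - 1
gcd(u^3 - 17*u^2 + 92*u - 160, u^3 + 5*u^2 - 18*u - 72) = u - 4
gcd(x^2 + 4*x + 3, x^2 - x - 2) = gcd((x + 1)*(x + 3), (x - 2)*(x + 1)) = x + 1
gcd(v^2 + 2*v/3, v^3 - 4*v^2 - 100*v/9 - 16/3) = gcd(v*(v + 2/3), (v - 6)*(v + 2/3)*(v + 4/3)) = v + 2/3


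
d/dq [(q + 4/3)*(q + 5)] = 2*q + 19/3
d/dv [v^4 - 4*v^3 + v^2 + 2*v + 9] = 4*v^3 - 12*v^2 + 2*v + 2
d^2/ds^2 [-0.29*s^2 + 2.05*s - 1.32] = -0.580000000000000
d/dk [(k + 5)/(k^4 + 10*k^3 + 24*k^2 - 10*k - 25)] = (-3*k^2 - 10*k + 1)/(k^6 + 10*k^5 + 23*k^4 - 20*k^3 - 49*k^2 + 10*k + 25)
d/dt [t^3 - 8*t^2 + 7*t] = 3*t^2 - 16*t + 7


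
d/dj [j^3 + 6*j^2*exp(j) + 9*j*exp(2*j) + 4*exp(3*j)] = 6*j^2*exp(j) + 3*j^2 + 18*j*exp(2*j) + 12*j*exp(j) + 12*exp(3*j) + 9*exp(2*j)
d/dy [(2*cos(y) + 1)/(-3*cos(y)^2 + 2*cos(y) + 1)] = -6*(cos(y) + 1)*sin(y)*cos(y)/((cos(y) - 1)^2*(3*cos(y) + 1)^2)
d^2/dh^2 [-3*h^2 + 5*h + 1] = -6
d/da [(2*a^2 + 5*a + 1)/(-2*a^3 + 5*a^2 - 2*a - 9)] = (4*a^4 + 20*a^3 - 23*a^2 - 46*a - 43)/(4*a^6 - 20*a^5 + 33*a^4 + 16*a^3 - 86*a^2 + 36*a + 81)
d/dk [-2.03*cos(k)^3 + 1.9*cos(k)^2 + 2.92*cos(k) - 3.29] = (6.09*cos(k)^2 - 3.8*cos(k) - 2.92)*sin(k)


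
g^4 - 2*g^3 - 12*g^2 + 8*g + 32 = (g - 4)*(g - 2)*(g + 2)^2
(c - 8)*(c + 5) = c^2 - 3*c - 40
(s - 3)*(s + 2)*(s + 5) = s^3 + 4*s^2 - 11*s - 30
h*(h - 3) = h^2 - 3*h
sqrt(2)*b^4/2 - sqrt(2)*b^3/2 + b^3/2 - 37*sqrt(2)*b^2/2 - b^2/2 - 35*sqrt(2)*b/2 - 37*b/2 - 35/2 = (b - 7)*(b + 5)*(b + sqrt(2)/2)*(sqrt(2)*b/2 + sqrt(2)/2)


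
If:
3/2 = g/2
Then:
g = 3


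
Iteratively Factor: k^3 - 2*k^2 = (k)*(k^2 - 2*k) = k*(k - 2)*(k)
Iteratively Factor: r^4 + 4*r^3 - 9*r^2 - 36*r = (r + 3)*(r^3 + r^2 - 12*r) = (r + 3)*(r + 4)*(r^2 - 3*r) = r*(r + 3)*(r + 4)*(r - 3)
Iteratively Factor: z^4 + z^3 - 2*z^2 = (z - 1)*(z^3 + 2*z^2) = z*(z - 1)*(z^2 + 2*z) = z^2*(z - 1)*(z + 2)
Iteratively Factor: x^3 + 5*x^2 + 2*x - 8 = (x + 4)*(x^2 + x - 2) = (x - 1)*(x + 4)*(x + 2)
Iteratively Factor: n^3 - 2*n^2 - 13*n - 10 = (n - 5)*(n^2 + 3*n + 2) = (n - 5)*(n + 1)*(n + 2)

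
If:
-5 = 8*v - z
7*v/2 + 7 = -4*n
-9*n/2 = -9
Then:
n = 2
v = -30/7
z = -205/7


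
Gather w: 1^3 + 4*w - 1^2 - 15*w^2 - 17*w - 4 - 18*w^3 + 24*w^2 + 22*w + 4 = -18*w^3 + 9*w^2 + 9*w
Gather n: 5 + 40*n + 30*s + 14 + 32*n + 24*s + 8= 72*n + 54*s + 27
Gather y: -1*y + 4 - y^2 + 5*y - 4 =-y^2 + 4*y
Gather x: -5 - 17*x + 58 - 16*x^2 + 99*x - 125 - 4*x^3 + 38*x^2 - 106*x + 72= -4*x^3 + 22*x^2 - 24*x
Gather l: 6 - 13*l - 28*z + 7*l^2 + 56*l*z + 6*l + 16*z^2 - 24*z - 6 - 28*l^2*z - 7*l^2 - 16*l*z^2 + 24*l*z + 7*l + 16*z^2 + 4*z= -28*l^2*z + l*(-16*z^2 + 80*z) + 32*z^2 - 48*z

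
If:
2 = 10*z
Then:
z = 1/5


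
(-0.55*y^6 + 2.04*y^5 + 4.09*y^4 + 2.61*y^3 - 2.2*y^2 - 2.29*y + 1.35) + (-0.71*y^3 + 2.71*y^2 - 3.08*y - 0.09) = -0.55*y^6 + 2.04*y^5 + 4.09*y^4 + 1.9*y^3 + 0.51*y^2 - 5.37*y + 1.26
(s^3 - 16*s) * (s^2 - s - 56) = s^5 - s^4 - 72*s^3 + 16*s^2 + 896*s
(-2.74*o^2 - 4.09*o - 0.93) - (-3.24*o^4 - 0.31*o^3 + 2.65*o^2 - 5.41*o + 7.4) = 3.24*o^4 + 0.31*o^3 - 5.39*o^2 + 1.32*o - 8.33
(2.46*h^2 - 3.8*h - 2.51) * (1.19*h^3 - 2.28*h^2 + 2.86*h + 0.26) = 2.9274*h^5 - 10.1308*h^4 + 12.7127*h^3 - 4.5056*h^2 - 8.1666*h - 0.6526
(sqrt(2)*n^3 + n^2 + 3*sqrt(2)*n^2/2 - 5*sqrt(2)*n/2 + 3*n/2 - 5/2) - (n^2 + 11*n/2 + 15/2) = sqrt(2)*n^3 + 3*sqrt(2)*n^2/2 - 4*n - 5*sqrt(2)*n/2 - 10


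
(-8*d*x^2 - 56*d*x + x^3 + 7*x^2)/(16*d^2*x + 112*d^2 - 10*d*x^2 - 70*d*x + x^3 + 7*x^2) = x/(-2*d + x)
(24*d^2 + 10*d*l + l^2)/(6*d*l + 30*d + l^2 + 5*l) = (4*d + l)/(l + 5)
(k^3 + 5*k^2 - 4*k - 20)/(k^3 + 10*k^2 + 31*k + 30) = (k - 2)/(k + 3)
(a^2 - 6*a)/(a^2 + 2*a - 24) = a*(a - 6)/(a^2 + 2*a - 24)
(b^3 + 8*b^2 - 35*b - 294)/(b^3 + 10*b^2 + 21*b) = (b^2 + b - 42)/(b*(b + 3))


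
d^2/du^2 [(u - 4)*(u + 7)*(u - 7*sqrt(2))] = 6*u - 14*sqrt(2) + 6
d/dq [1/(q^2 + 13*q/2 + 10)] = 2*(-4*q - 13)/(2*q^2 + 13*q + 20)^2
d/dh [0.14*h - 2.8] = 0.140000000000000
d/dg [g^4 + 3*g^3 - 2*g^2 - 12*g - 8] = 4*g^3 + 9*g^2 - 4*g - 12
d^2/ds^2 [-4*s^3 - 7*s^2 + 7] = -24*s - 14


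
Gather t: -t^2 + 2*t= -t^2 + 2*t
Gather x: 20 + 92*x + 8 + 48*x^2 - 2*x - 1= 48*x^2 + 90*x + 27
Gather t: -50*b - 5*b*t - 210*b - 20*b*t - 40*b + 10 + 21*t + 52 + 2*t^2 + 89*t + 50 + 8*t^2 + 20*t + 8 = -300*b + 10*t^2 + t*(130 - 25*b) + 120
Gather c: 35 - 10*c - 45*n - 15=-10*c - 45*n + 20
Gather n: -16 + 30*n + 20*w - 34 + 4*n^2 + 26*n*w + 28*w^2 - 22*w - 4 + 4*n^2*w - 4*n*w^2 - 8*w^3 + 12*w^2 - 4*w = n^2*(4*w + 4) + n*(-4*w^2 + 26*w + 30) - 8*w^3 + 40*w^2 - 6*w - 54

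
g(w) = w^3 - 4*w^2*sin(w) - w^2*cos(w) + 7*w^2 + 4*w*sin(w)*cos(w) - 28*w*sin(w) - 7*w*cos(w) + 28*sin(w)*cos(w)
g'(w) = w^2*sin(w) - 4*w^2*cos(w) + 3*w^2 - 4*w*sin(w)^2 - w*sin(w) + 4*w*cos(w)^2 - 30*w*cos(w) + 14*w - 28*sin(w)^2 + 4*sin(w)*cos(w) - 28*sin(w) + 28*cos(w)^2 - 7*cos(w)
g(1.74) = -36.74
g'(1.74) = -14.52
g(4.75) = 484.34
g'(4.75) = 88.34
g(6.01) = 465.50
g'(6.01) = -84.12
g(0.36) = 4.45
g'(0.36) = 1.79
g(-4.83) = 94.50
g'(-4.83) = -0.22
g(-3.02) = 20.45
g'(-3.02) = -43.83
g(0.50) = 4.01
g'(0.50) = -8.09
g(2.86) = 65.87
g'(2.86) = 211.13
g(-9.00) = -118.93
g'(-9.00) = 143.25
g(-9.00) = -118.93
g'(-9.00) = 143.25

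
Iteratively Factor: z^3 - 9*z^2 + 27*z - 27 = (z - 3)*(z^2 - 6*z + 9) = (z - 3)^2*(z - 3)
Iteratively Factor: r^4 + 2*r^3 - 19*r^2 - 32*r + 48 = (r + 3)*(r^3 - r^2 - 16*r + 16) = (r - 4)*(r + 3)*(r^2 + 3*r - 4) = (r - 4)*(r - 1)*(r + 3)*(r + 4)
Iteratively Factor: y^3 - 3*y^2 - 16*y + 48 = (y + 4)*(y^2 - 7*y + 12) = (y - 3)*(y + 4)*(y - 4)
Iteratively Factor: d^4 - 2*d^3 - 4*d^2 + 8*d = (d - 2)*(d^3 - 4*d) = (d - 2)*(d + 2)*(d^2 - 2*d) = d*(d - 2)*(d + 2)*(d - 2)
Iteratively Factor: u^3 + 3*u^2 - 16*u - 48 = (u + 4)*(u^2 - u - 12) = (u - 4)*(u + 4)*(u + 3)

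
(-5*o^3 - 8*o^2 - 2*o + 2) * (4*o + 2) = -20*o^4 - 42*o^3 - 24*o^2 + 4*o + 4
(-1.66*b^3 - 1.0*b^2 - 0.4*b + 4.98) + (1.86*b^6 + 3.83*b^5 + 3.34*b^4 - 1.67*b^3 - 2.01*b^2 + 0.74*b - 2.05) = 1.86*b^6 + 3.83*b^5 + 3.34*b^4 - 3.33*b^3 - 3.01*b^2 + 0.34*b + 2.93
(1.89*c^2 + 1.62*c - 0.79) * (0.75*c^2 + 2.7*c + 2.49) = 1.4175*c^4 + 6.318*c^3 + 8.4876*c^2 + 1.9008*c - 1.9671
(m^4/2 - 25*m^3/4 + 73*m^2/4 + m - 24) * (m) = m^5/2 - 25*m^4/4 + 73*m^3/4 + m^2 - 24*m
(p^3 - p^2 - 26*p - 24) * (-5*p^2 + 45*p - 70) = -5*p^5 + 50*p^4 + 15*p^3 - 980*p^2 + 740*p + 1680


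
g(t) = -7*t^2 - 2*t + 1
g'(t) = -14*t - 2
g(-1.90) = -20.47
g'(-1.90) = 24.60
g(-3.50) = -77.75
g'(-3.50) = 47.00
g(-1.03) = -4.37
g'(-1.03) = 12.42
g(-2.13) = -26.50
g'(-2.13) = 27.82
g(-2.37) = -33.58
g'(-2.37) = 31.18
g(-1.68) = -15.40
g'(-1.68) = 21.52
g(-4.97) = -161.97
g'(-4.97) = 67.58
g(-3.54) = -79.64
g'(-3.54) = 47.56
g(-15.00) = -1544.00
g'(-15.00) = 208.00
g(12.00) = -1031.00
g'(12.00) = -170.00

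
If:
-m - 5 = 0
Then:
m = -5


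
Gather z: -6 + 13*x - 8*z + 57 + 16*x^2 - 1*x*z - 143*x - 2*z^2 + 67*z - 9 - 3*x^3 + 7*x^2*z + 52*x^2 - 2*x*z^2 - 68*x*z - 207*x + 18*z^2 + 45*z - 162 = -3*x^3 + 68*x^2 - 337*x + z^2*(16 - 2*x) + z*(7*x^2 - 69*x + 104) - 120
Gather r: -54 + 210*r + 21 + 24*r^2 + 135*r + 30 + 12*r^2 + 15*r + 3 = 36*r^2 + 360*r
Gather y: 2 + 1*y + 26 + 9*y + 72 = 10*y + 100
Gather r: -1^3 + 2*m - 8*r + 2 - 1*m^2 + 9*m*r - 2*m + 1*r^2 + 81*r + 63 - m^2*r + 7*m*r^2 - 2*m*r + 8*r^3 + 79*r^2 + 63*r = -m^2 + 8*r^3 + r^2*(7*m + 80) + r*(-m^2 + 7*m + 136) + 64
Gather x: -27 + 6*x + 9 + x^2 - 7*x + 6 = x^2 - x - 12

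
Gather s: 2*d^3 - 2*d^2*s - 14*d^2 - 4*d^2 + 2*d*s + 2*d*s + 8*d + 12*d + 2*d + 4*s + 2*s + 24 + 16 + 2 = 2*d^3 - 18*d^2 + 22*d + s*(-2*d^2 + 4*d + 6) + 42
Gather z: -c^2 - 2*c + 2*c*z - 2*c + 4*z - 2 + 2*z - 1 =-c^2 - 4*c + z*(2*c + 6) - 3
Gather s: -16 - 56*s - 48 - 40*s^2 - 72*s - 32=-40*s^2 - 128*s - 96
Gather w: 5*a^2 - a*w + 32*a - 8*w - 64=5*a^2 + 32*a + w*(-a - 8) - 64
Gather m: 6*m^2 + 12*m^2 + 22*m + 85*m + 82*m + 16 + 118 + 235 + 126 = 18*m^2 + 189*m + 495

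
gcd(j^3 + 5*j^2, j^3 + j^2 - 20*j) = j^2 + 5*j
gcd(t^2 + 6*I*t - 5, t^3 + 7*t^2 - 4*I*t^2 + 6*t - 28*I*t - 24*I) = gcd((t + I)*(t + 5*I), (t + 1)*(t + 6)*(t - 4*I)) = 1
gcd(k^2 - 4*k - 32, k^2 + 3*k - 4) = k + 4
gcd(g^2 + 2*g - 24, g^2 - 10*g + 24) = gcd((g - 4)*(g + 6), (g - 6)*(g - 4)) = g - 4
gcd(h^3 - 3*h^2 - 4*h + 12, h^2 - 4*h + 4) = h - 2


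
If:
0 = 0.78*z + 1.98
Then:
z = -2.54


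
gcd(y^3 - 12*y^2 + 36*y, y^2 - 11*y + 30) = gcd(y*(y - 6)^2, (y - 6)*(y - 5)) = y - 6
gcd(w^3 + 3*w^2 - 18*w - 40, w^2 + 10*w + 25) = w + 5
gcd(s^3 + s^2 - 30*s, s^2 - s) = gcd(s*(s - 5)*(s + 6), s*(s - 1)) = s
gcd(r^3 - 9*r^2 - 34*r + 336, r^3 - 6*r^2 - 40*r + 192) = r^2 - 2*r - 48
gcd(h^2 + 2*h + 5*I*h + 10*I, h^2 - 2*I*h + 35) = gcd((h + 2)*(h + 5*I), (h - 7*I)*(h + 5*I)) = h + 5*I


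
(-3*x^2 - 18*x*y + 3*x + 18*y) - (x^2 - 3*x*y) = -4*x^2 - 15*x*y + 3*x + 18*y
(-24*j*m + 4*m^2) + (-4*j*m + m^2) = -28*j*m + 5*m^2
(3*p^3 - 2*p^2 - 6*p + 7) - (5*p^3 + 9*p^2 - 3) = -2*p^3 - 11*p^2 - 6*p + 10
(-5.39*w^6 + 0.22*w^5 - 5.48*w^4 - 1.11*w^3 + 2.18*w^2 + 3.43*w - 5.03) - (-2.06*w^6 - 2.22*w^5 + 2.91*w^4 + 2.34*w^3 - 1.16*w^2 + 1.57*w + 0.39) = -3.33*w^6 + 2.44*w^5 - 8.39*w^4 - 3.45*w^3 + 3.34*w^2 + 1.86*w - 5.42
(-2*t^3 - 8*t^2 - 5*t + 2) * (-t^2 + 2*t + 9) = 2*t^5 + 4*t^4 - 29*t^3 - 84*t^2 - 41*t + 18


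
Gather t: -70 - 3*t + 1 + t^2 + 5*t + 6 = t^2 + 2*t - 63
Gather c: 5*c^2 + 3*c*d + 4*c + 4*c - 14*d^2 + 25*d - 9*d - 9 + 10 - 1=5*c^2 + c*(3*d + 8) - 14*d^2 + 16*d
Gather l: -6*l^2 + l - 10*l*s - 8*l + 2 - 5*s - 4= -6*l^2 + l*(-10*s - 7) - 5*s - 2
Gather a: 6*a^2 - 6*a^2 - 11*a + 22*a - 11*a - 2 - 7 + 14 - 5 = 0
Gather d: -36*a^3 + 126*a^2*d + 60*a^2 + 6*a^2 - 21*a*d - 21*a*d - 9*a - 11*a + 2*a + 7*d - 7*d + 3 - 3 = -36*a^3 + 66*a^2 - 18*a + d*(126*a^2 - 42*a)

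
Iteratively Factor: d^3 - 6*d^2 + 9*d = (d - 3)*(d^2 - 3*d) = d*(d - 3)*(d - 3)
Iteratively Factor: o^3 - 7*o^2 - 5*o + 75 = (o - 5)*(o^2 - 2*o - 15) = (o - 5)^2*(o + 3)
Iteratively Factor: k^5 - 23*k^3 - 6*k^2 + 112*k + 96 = (k - 3)*(k^4 + 3*k^3 - 14*k^2 - 48*k - 32) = (k - 3)*(k + 4)*(k^3 - k^2 - 10*k - 8) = (k - 4)*(k - 3)*(k + 4)*(k^2 + 3*k + 2) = (k - 4)*(k - 3)*(k + 1)*(k + 4)*(k + 2)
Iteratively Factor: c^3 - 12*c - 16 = (c + 2)*(c^2 - 2*c - 8) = (c - 4)*(c + 2)*(c + 2)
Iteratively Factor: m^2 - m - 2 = (m - 2)*(m + 1)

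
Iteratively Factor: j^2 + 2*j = (j + 2)*(j)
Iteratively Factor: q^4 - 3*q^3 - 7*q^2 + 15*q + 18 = (q - 3)*(q^3 - 7*q - 6) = (q - 3)*(q + 2)*(q^2 - 2*q - 3) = (q - 3)*(q + 1)*(q + 2)*(q - 3)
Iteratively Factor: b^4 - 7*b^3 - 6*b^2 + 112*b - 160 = (b - 4)*(b^3 - 3*b^2 - 18*b + 40) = (b - 4)*(b - 2)*(b^2 - b - 20) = (b - 5)*(b - 4)*(b - 2)*(b + 4)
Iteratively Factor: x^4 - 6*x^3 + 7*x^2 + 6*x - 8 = (x - 4)*(x^3 - 2*x^2 - x + 2) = (x - 4)*(x + 1)*(x^2 - 3*x + 2) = (x - 4)*(x - 2)*(x + 1)*(x - 1)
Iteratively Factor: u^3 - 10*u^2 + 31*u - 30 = (u - 5)*(u^2 - 5*u + 6) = (u - 5)*(u - 3)*(u - 2)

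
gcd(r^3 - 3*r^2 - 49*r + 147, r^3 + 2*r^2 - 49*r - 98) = r^2 - 49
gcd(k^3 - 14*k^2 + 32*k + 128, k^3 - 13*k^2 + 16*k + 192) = k^2 - 16*k + 64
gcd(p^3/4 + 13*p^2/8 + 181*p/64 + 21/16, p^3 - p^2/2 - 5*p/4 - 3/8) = 1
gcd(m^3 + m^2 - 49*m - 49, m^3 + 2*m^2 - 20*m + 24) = 1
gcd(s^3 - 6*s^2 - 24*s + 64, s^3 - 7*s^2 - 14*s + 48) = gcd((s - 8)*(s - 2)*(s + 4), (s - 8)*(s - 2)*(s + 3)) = s^2 - 10*s + 16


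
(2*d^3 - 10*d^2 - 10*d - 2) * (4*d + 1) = 8*d^4 - 38*d^3 - 50*d^2 - 18*d - 2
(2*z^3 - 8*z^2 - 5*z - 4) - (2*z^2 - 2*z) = 2*z^3 - 10*z^2 - 3*z - 4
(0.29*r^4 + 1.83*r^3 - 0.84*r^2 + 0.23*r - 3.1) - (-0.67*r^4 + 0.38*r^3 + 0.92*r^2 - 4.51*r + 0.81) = 0.96*r^4 + 1.45*r^3 - 1.76*r^2 + 4.74*r - 3.91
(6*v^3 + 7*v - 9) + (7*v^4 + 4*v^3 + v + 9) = 7*v^4 + 10*v^3 + 8*v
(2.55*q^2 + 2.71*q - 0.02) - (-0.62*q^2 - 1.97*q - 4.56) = 3.17*q^2 + 4.68*q + 4.54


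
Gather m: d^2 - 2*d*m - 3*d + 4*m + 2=d^2 - 3*d + m*(4 - 2*d) + 2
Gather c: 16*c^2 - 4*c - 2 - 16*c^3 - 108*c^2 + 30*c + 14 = -16*c^3 - 92*c^2 + 26*c + 12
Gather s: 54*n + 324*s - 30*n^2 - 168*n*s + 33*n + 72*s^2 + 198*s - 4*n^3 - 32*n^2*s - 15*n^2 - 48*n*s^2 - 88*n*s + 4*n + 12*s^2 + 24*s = -4*n^3 - 45*n^2 + 91*n + s^2*(84 - 48*n) + s*(-32*n^2 - 256*n + 546)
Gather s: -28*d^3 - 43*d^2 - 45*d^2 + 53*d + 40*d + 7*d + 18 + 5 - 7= -28*d^3 - 88*d^2 + 100*d + 16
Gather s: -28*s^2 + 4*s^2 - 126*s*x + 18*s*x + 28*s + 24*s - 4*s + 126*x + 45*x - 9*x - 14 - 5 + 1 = -24*s^2 + s*(48 - 108*x) + 162*x - 18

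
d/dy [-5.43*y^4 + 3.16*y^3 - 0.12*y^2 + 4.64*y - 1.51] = -21.72*y^3 + 9.48*y^2 - 0.24*y + 4.64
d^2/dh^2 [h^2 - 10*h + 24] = 2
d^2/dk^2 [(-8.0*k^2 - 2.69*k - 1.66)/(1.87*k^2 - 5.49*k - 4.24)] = (2.8421709430404e-14*k^4 - 183.074122*k^3 - 415.411524*k^2 - 25.718484*k - 288.79686)/(6.539203*k^6 - 57.593943*k^5 + 124.605393*k^4 + 95.705523*k^3 - 282.527736*k^2 - 296.091072*k - 76.225024)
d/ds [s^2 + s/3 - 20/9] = 2*s + 1/3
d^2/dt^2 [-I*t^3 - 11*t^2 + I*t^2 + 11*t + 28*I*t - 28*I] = -6*I*t - 22 + 2*I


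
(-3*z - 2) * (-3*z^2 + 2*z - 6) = 9*z^3 + 14*z + 12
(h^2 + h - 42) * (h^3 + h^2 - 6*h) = h^5 + 2*h^4 - 47*h^3 - 48*h^2 + 252*h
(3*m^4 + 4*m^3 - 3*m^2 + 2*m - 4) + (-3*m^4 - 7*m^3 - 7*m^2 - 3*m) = -3*m^3 - 10*m^2 - m - 4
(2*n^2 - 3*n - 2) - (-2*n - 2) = 2*n^2 - n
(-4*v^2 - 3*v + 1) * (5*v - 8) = -20*v^3 + 17*v^2 + 29*v - 8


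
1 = 1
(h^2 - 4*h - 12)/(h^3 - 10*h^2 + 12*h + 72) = 1/(h - 6)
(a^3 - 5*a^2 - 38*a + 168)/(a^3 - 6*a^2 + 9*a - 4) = (a^2 - a - 42)/(a^2 - 2*a + 1)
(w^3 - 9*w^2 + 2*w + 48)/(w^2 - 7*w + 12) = (w^2 - 6*w - 16)/(w - 4)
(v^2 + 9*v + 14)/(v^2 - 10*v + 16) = (v^2 + 9*v + 14)/(v^2 - 10*v + 16)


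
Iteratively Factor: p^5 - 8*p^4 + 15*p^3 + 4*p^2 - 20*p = (p - 2)*(p^4 - 6*p^3 + 3*p^2 + 10*p) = (p - 2)*(p + 1)*(p^3 - 7*p^2 + 10*p) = (p - 2)^2*(p + 1)*(p^2 - 5*p) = (p - 5)*(p - 2)^2*(p + 1)*(p)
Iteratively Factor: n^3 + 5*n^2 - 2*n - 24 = (n + 3)*(n^2 + 2*n - 8) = (n + 3)*(n + 4)*(n - 2)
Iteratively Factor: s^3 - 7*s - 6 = (s + 2)*(s^2 - 2*s - 3) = (s - 3)*(s + 2)*(s + 1)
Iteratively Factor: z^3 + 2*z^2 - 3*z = (z)*(z^2 + 2*z - 3) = z*(z - 1)*(z + 3)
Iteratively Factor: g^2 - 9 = (g + 3)*(g - 3)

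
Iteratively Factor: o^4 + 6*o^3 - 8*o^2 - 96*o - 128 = (o + 4)*(o^3 + 2*o^2 - 16*o - 32) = (o + 2)*(o + 4)*(o^2 - 16) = (o + 2)*(o + 4)^2*(o - 4)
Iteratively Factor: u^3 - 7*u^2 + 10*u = (u - 2)*(u^2 - 5*u) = u*(u - 2)*(u - 5)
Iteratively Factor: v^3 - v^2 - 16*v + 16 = (v - 4)*(v^2 + 3*v - 4) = (v - 4)*(v - 1)*(v + 4)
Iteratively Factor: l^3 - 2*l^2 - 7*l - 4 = (l + 1)*(l^2 - 3*l - 4) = (l + 1)^2*(l - 4)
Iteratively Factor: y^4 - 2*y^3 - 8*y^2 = (y)*(y^3 - 2*y^2 - 8*y) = y*(y + 2)*(y^2 - 4*y) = y*(y - 4)*(y + 2)*(y)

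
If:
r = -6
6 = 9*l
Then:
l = 2/3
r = -6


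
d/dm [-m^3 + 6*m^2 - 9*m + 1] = -3*m^2 + 12*m - 9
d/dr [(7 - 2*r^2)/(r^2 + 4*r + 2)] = 2*(-4*r^2 - 11*r - 14)/(r^4 + 8*r^3 + 20*r^2 + 16*r + 4)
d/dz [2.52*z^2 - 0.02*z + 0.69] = 5.04*z - 0.02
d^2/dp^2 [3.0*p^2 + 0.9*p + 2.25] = 6.00000000000000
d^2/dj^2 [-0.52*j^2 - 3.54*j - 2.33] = -1.04000000000000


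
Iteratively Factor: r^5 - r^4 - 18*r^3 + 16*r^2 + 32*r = (r - 2)*(r^4 + r^3 - 16*r^2 - 16*r) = (r - 2)*(r + 1)*(r^3 - 16*r) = r*(r - 2)*(r + 1)*(r^2 - 16) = r*(r - 4)*(r - 2)*(r + 1)*(r + 4)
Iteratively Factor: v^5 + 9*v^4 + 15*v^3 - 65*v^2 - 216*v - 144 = (v + 4)*(v^4 + 5*v^3 - 5*v^2 - 45*v - 36) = (v + 3)*(v + 4)*(v^3 + 2*v^2 - 11*v - 12) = (v + 3)*(v + 4)^2*(v^2 - 2*v - 3) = (v - 3)*(v + 3)*(v + 4)^2*(v + 1)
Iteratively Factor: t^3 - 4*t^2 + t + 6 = (t - 3)*(t^2 - t - 2) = (t - 3)*(t + 1)*(t - 2)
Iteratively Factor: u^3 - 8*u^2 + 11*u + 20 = (u - 5)*(u^2 - 3*u - 4) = (u - 5)*(u + 1)*(u - 4)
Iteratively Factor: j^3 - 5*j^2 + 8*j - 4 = (j - 2)*(j^2 - 3*j + 2) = (j - 2)^2*(j - 1)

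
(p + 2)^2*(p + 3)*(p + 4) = p^4 + 11*p^3 + 44*p^2 + 76*p + 48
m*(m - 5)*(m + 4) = m^3 - m^2 - 20*m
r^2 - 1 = (r - 1)*(r + 1)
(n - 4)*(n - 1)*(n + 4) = n^3 - n^2 - 16*n + 16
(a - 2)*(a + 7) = a^2 + 5*a - 14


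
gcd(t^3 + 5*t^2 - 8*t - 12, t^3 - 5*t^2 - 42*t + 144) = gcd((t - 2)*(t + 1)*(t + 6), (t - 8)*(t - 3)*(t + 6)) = t + 6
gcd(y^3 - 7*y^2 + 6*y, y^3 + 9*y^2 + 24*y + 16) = 1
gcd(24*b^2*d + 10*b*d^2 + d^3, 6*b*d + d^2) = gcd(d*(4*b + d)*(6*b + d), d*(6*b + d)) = 6*b*d + d^2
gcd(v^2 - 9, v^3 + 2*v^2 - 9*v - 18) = v^2 - 9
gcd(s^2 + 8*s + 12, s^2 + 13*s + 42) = s + 6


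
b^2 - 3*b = b*(b - 3)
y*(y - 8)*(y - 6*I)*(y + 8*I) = y^4 - 8*y^3 + 2*I*y^3 + 48*y^2 - 16*I*y^2 - 384*y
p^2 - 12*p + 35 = (p - 7)*(p - 5)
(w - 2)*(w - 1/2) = w^2 - 5*w/2 + 1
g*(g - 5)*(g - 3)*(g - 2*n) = g^4 - 2*g^3*n - 8*g^3 + 16*g^2*n + 15*g^2 - 30*g*n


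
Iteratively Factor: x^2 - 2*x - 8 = (x + 2)*(x - 4)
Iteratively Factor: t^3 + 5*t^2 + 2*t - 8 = (t + 4)*(t^2 + t - 2) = (t - 1)*(t + 4)*(t + 2)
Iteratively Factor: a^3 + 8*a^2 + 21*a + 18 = (a + 3)*(a^2 + 5*a + 6) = (a + 3)^2*(a + 2)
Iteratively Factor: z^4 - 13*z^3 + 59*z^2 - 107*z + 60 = (z - 5)*(z^3 - 8*z^2 + 19*z - 12) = (z - 5)*(z - 1)*(z^2 - 7*z + 12) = (z - 5)*(z - 4)*(z - 1)*(z - 3)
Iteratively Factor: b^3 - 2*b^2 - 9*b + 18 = (b - 2)*(b^2 - 9) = (b - 2)*(b + 3)*(b - 3)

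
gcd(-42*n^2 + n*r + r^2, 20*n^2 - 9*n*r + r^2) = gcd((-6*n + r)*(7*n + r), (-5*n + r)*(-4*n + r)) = 1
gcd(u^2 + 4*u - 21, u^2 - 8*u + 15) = u - 3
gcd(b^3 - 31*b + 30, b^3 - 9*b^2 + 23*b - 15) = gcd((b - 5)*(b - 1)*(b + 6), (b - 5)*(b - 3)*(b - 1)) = b^2 - 6*b + 5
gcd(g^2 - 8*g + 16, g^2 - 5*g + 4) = g - 4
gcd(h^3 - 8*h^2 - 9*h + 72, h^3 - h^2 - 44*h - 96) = h^2 - 5*h - 24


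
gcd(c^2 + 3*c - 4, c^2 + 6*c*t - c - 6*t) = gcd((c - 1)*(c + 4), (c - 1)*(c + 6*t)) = c - 1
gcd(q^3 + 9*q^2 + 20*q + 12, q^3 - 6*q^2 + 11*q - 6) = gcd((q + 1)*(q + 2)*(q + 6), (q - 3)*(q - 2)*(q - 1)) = 1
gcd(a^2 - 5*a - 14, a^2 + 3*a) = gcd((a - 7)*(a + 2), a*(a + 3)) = 1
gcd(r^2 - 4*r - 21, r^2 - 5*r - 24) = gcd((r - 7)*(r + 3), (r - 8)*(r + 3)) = r + 3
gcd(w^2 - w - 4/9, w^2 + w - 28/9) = w - 4/3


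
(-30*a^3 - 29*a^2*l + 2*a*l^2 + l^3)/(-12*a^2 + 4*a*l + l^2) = (5*a^2 + 4*a*l - l^2)/(2*a - l)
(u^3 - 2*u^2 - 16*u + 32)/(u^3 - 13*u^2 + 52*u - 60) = (u^2 - 16)/(u^2 - 11*u + 30)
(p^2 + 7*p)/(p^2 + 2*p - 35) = p/(p - 5)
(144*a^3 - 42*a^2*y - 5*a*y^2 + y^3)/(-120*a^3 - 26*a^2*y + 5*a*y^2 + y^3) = (24*a^2 - 11*a*y + y^2)/(-20*a^2 - a*y + y^2)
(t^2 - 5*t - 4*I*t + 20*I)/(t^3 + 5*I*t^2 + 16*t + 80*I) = (t - 5)/(t^2 + 9*I*t - 20)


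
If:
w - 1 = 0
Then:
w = 1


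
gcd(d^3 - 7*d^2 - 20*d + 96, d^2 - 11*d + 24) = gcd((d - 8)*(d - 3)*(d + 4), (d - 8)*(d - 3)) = d^2 - 11*d + 24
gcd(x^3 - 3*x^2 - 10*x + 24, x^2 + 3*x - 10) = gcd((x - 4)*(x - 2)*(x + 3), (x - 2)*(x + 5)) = x - 2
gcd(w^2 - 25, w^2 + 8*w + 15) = w + 5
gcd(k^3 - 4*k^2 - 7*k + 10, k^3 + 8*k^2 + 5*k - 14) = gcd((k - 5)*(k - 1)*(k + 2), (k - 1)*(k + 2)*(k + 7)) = k^2 + k - 2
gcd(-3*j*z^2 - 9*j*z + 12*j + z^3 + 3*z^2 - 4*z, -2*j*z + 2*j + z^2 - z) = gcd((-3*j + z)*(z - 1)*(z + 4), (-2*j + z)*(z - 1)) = z - 1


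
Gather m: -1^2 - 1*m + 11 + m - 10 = 0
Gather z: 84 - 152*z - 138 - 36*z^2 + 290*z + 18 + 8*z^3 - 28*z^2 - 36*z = 8*z^3 - 64*z^2 + 102*z - 36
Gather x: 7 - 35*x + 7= 14 - 35*x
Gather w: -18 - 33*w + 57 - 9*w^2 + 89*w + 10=-9*w^2 + 56*w + 49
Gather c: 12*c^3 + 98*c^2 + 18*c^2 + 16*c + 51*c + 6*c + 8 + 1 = 12*c^3 + 116*c^2 + 73*c + 9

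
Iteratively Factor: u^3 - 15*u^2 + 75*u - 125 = (u - 5)*(u^2 - 10*u + 25) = (u - 5)^2*(u - 5)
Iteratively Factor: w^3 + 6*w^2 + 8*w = (w)*(w^2 + 6*w + 8) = w*(w + 4)*(w + 2)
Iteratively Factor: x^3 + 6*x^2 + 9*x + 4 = (x + 1)*(x^2 + 5*x + 4) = (x + 1)*(x + 4)*(x + 1)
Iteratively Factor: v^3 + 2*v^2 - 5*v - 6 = (v + 1)*(v^2 + v - 6) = (v + 1)*(v + 3)*(v - 2)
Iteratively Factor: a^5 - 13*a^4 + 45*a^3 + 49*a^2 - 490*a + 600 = (a - 5)*(a^4 - 8*a^3 + 5*a^2 + 74*a - 120) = (a - 5)*(a - 2)*(a^3 - 6*a^2 - 7*a + 60) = (a - 5)*(a - 2)*(a + 3)*(a^2 - 9*a + 20) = (a - 5)*(a - 4)*(a - 2)*(a + 3)*(a - 5)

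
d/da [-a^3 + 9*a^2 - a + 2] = -3*a^2 + 18*a - 1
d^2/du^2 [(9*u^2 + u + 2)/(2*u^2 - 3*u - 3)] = 4*(29*u^3 + 93*u^2 - 9*u + 51)/(8*u^6 - 36*u^5 + 18*u^4 + 81*u^3 - 27*u^2 - 81*u - 27)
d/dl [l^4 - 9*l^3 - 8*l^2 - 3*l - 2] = 4*l^3 - 27*l^2 - 16*l - 3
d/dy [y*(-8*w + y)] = -8*w + 2*y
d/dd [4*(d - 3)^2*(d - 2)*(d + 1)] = 16*d^3 - 84*d^2 + 104*d + 12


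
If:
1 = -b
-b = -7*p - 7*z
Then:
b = -1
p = -z - 1/7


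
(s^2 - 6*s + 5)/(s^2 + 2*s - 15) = (s^2 - 6*s + 5)/(s^2 + 2*s - 15)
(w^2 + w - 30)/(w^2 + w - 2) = (w^2 + w - 30)/(w^2 + w - 2)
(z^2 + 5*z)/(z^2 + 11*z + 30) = z/(z + 6)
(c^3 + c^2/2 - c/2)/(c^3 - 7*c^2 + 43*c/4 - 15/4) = 2*c*(c + 1)/(2*c^2 - 13*c + 15)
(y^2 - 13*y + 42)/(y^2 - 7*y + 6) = (y - 7)/(y - 1)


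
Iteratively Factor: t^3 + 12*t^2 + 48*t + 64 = (t + 4)*(t^2 + 8*t + 16) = (t + 4)^2*(t + 4)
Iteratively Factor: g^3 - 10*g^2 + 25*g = (g - 5)*(g^2 - 5*g) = g*(g - 5)*(g - 5)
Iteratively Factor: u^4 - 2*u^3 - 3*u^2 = (u - 3)*(u^3 + u^2) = u*(u - 3)*(u^2 + u) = u*(u - 3)*(u + 1)*(u)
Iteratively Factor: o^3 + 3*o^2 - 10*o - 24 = (o - 3)*(o^2 + 6*o + 8) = (o - 3)*(o + 4)*(o + 2)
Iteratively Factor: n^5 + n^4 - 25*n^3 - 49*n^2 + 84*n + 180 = (n + 3)*(n^4 - 2*n^3 - 19*n^2 + 8*n + 60) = (n - 2)*(n + 3)*(n^3 - 19*n - 30) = (n - 5)*(n - 2)*(n + 3)*(n^2 + 5*n + 6) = (n - 5)*(n - 2)*(n + 3)^2*(n + 2)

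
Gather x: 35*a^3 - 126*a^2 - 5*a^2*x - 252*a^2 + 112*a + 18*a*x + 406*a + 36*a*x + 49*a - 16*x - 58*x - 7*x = 35*a^3 - 378*a^2 + 567*a + x*(-5*a^2 + 54*a - 81)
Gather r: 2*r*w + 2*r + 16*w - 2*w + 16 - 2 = r*(2*w + 2) + 14*w + 14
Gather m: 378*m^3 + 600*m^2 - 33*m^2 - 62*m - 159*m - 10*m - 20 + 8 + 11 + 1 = 378*m^3 + 567*m^2 - 231*m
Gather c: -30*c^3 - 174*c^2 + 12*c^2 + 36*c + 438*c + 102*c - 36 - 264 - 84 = -30*c^3 - 162*c^2 + 576*c - 384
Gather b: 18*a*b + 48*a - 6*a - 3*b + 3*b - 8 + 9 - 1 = 18*a*b + 42*a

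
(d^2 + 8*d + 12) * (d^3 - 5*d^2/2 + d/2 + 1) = d^5 + 11*d^4/2 - 15*d^3/2 - 25*d^2 + 14*d + 12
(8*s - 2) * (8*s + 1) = 64*s^2 - 8*s - 2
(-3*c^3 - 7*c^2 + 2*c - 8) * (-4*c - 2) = 12*c^4 + 34*c^3 + 6*c^2 + 28*c + 16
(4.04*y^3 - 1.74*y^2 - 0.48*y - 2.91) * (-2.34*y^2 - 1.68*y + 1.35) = -9.4536*y^5 - 2.7156*y^4 + 9.5004*y^3 + 5.2668*y^2 + 4.2408*y - 3.9285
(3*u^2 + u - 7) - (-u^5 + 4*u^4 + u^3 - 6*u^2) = u^5 - 4*u^4 - u^3 + 9*u^2 + u - 7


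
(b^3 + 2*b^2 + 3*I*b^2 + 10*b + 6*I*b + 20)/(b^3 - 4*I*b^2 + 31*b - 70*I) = (b + 2)/(b - 7*I)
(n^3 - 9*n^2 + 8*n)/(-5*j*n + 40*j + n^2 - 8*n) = n*(1 - n)/(5*j - n)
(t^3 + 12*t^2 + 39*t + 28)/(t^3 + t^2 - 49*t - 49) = (t + 4)/(t - 7)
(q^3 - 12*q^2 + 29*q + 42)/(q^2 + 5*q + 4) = (q^2 - 13*q + 42)/(q + 4)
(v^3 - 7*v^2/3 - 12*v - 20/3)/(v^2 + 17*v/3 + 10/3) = (v^2 - 3*v - 10)/(v + 5)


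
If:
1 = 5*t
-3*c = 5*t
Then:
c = -1/3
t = 1/5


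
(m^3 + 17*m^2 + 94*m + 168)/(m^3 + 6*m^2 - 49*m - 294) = (m + 4)/(m - 7)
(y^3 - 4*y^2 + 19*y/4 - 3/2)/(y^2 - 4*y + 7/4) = (2*y^2 - 7*y + 6)/(2*y - 7)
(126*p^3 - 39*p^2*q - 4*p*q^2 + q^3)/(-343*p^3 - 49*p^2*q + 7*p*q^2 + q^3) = (-18*p^2 + 3*p*q + q^2)/(49*p^2 + 14*p*q + q^2)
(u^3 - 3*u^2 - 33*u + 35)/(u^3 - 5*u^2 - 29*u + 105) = (u - 1)/(u - 3)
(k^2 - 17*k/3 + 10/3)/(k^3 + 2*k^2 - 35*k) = (k - 2/3)/(k*(k + 7))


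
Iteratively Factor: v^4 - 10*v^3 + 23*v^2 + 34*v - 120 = (v - 4)*(v^3 - 6*v^2 - v + 30) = (v - 4)*(v + 2)*(v^2 - 8*v + 15) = (v - 4)*(v - 3)*(v + 2)*(v - 5)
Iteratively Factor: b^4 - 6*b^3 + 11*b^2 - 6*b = (b - 1)*(b^3 - 5*b^2 + 6*b) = b*(b - 1)*(b^2 - 5*b + 6) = b*(b - 2)*(b - 1)*(b - 3)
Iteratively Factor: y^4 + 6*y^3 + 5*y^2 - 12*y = (y - 1)*(y^3 + 7*y^2 + 12*y) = (y - 1)*(y + 3)*(y^2 + 4*y) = y*(y - 1)*(y + 3)*(y + 4)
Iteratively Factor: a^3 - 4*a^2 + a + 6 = (a - 3)*(a^2 - a - 2) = (a - 3)*(a + 1)*(a - 2)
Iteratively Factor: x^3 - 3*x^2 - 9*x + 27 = (x + 3)*(x^2 - 6*x + 9) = (x - 3)*(x + 3)*(x - 3)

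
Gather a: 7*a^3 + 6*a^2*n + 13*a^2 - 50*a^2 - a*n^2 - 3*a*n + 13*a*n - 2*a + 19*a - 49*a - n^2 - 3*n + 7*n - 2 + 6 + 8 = 7*a^3 + a^2*(6*n - 37) + a*(-n^2 + 10*n - 32) - n^2 + 4*n + 12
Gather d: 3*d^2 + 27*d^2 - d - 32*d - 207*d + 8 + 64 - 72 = 30*d^2 - 240*d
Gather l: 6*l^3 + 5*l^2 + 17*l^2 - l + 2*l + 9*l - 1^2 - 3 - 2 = 6*l^3 + 22*l^2 + 10*l - 6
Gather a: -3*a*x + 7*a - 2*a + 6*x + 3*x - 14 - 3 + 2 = a*(5 - 3*x) + 9*x - 15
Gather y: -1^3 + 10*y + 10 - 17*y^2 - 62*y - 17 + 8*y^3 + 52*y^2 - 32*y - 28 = 8*y^3 + 35*y^2 - 84*y - 36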